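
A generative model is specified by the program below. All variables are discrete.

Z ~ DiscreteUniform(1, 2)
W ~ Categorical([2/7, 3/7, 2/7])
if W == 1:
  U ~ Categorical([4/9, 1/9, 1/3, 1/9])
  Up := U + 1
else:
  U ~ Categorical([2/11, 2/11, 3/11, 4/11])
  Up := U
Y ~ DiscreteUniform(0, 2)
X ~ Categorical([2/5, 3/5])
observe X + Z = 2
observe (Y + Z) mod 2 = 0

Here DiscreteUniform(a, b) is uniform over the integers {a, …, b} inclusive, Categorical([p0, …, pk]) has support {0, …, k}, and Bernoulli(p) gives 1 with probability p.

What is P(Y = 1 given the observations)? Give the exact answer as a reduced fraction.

Enumerate traces; 36 have nonzero weight after conditioning:
  (Z=1, W=0, U=0, Y=1, X=1) weight 2/385
  (Z=1, W=0, U=1, Y=1, X=1) weight 2/385
  (Z=1, W=0, U=2, Y=1, X=1) weight 3/385
  (Z=1, W=0, U=3, Y=1, X=1) weight 4/385
  (Z=1, W=1, U=0, Y=1, X=1) weight 2/105
  (Z=1, W=1, U=1, Y=1, X=1) weight 1/210
  (Z=1, W=1, U=2, Y=1, X=1) weight 1/70
  (Z=1, W=1, U=3, Y=1, X=1) weight 1/210
  (Z=2, W=0, U=0, Y=0, X=0) weight 4/1155
  (Z=2, W=0, U=0, Y=2, X=0) weight 4/1155
  … 26 more
Group by Y:
  weight(Y=0) = 1/15
  weight(Y=1) = 1/10
  weight(Y=2) = 1/15
Total weight = 1/15 + 1/10 + 1/15 = 7/30
P(Y=0 | obs) = 1/15 / 7/30 = 2/7
P(Y=1 | obs) = 1/10 / 7/30 = 3/7
P(Y=2 | obs) = 1/15 / 7/30 = 2/7

P(Y = 1 | obs) = 3/7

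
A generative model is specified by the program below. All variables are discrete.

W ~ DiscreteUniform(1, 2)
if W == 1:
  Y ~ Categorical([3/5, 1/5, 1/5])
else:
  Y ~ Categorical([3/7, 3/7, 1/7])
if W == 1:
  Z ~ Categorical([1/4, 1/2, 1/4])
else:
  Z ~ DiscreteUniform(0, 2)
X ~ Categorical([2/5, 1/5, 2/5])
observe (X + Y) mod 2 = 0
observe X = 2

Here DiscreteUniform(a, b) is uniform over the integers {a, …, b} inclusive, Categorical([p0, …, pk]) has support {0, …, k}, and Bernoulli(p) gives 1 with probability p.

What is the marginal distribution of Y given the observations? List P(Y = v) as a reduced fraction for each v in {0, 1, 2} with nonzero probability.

Enumerate traces; 12 have nonzero weight after conditioning:
  (W=1, Y=0, Z=0, X=2) weight 3/100
  (W=1, Y=0, Z=1, X=2) weight 3/50
  (W=1, Y=0, Z=2, X=2) weight 3/100
  (W=1, Y=2, Z=0, X=2) weight 1/100
  (W=1, Y=2, Z=1, X=2) weight 1/50
  (W=1, Y=2, Z=2, X=2) weight 1/100
  (W=2, Y=0, Z=0, X=2) weight 1/35
  (W=2, Y=0, Z=1, X=2) weight 1/35
  … 4 more
Group by Y:
  weight(Y=0) = 36/175
  weight(Y=2) = 12/175
Total weight = 36/175 + 12/175 = 48/175
P(Y=0 | obs) = 36/175 / 48/175 = 3/4
P(Y=2 | obs) = 12/175 / 48/175 = 1/4

P(Y=0) = 3/4, P(Y=2) = 1/4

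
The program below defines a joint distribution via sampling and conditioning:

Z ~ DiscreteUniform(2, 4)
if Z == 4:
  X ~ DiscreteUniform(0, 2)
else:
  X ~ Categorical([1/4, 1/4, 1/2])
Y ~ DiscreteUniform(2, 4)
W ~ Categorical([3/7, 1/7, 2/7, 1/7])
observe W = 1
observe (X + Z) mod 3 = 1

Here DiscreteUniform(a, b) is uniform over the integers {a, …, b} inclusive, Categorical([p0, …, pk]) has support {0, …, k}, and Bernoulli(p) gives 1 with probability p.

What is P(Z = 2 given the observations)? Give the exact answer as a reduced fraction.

Enumerate traces; 9 have nonzero weight after conditioning:
  (Z=2, X=2, Y=2, W=1) weight 1/126
  (Z=2, X=2, Y=3, W=1) weight 1/126
  (Z=2, X=2, Y=4, W=1) weight 1/126
  (Z=3, X=1, Y=2, W=1) weight 1/252
  (Z=3, X=1, Y=3, W=1) weight 1/252
  (Z=3, X=1, Y=4, W=1) weight 1/252
  (Z=4, X=0, Y=2, W=1) weight 1/189
  (Z=4, X=0, Y=3, W=1) weight 1/189
  … 1 more
Group by Z:
  weight(Z=2) = 1/42
  weight(Z=3) = 1/84
  weight(Z=4) = 1/63
Total weight = 1/42 + 1/84 + 1/63 = 13/252
P(Z=2 | obs) = 1/42 / 13/252 = 6/13
P(Z=3 | obs) = 1/84 / 13/252 = 3/13
P(Z=4 | obs) = 1/63 / 13/252 = 4/13

P(Z = 2 | obs) = 6/13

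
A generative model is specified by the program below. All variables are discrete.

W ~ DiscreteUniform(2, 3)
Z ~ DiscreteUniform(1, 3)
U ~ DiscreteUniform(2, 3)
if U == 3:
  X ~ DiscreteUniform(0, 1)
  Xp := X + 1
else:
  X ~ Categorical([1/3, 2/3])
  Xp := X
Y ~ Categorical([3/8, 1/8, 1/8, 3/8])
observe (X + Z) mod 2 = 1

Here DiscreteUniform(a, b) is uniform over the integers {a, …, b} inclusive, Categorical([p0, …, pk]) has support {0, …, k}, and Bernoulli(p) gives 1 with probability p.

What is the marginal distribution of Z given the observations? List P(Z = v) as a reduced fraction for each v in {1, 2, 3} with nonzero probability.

P(Z=1) = 5/17, P(Z=2) = 7/17, P(Z=3) = 5/17

Enumerate traces; 48 have nonzero weight after conditioning:
  (W=2, Z=1, U=2, X=0, Y=0) weight 1/96
  (W=2, Z=1, U=2, X=0, Y=1) weight 1/288
  (W=2, Z=1, U=2, X=0, Y=2) weight 1/288
  (W=2, Z=1, U=2, X=0, Y=3) weight 1/96
  (W=2, Z=1, U=3, X=0, Y=0) weight 1/64
  (W=2, Z=1, U=3, X=0, Y=1) weight 1/192
  (W=2, Z=1, U=3, X=0, Y=2) weight 1/192
  (W=2, Z=1, U=3, X=0, Y=3) weight 1/64
  (W=2, Z=2, U=2, X=1, Y=0) weight 1/48
  (W=2, Z=3, U=2, X=0, Y=0) weight 1/96
  … 38 more
Group by Z:
  weight(Z=1) = 5/36
  weight(Z=2) = 7/36
  weight(Z=3) = 5/36
Total weight = 5/36 + 7/36 + 5/36 = 17/36
P(Z=1 | obs) = 5/36 / 17/36 = 5/17
P(Z=2 | obs) = 7/36 / 17/36 = 7/17
P(Z=3 | obs) = 5/36 / 17/36 = 5/17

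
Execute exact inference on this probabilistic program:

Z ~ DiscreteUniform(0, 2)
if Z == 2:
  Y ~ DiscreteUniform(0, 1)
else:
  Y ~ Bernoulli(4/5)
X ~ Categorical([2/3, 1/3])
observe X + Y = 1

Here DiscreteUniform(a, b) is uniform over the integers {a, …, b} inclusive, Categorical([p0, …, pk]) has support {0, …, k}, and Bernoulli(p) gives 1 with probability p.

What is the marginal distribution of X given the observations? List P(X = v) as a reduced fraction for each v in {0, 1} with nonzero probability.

Enumerate traces; 6 have nonzero weight after conditioning:
  (Z=0, Y=0, X=1) weight 1/45
  (Z=0, Y=1, X=0) weight 8/45
  (Z=1, Y=0, X=1) weight 1/45
  (Z=1, Y=1, X=0) weight 8/45
  (Z=2, Y=0, X=1) weight 1/18
  (Z=2, Y=1, X=0) weight 1/9
Group by X:
  weight(X=0) = 7/15
  weight(X=1) = 1/10
Total weight = 7/15 + 1/10 = 17/30
P(X=0 | obs) = 7/15 / 17/30 = 14/17
P(X=1 | obs) = 1/10 / 17/30 = 3/17

P(X=0) = 14/17, P(X=1) = 3/17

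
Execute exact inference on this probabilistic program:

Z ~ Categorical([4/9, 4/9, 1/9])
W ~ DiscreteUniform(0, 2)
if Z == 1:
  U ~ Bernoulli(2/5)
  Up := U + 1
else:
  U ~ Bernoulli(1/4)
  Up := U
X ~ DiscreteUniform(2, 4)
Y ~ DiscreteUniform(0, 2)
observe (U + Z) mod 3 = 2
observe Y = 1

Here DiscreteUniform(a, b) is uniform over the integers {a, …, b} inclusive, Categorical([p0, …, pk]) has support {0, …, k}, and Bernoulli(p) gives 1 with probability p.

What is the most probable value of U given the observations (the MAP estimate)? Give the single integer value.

argmax_v P(U = v | obs) = 1

Enumerate traces; 18 have nonzero weight after conditioning:
  (Z=1, W=0, U=1, X=2, Y=1) weight 8/1215
  (Z=1, W=0, U=1, X=3, Y=1) weight 8/1215
  (Z=1, W=0, U=1, X=4, Y=1) weight 8/1215
  (Z=1, W=1, U=1, X=2, Y=1) weight 8/1215
  (Z=1, W=1, U=1, X=3, Y=1) weight 8/1215
  (Z=1, W=1, U=1, X=4, Y=1) weight 8/1215
  (Z=1, W=2, U=1, X=2, Y=1) weight 8/1215
  (Z=1, W=2, U=1, X=3, Y=1) weight 8/1215
  (Z=2, W=0, U=0, X=2, Y=1) weight 1/324
  … 9 more
Group by U:
  weight(U=0) = 1/36
  weight(U=1) = 8/135
Total weight = 1/36 + 8/135 = 47/540
P(U=0 | obs) = 1/36 / 47/540 = 15/47
P(U=1 | obs) = 8/135 / 47/540 = 32/47
argmax = 1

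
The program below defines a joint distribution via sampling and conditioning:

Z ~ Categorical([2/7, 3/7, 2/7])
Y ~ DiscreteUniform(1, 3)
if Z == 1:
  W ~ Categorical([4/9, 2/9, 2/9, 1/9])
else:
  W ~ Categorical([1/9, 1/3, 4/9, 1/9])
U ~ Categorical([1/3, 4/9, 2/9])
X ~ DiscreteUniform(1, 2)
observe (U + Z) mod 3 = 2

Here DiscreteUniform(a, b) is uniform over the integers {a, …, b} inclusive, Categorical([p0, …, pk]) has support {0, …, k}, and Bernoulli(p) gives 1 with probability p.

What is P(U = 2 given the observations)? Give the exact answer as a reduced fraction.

P(U = 2 | obs) = 2/11

Enumerate traces; 72 have nonzero weight after conditioning:
  (Z=0, Y=1, W=0, U=2, X=1) weight 2/1701
  (Z=0, Y=1, W=0, U=2, X=2) weight 2/1701
  (Z=0, Y=1, W=1, U=2, X=1) weight 2/567
  (Z=0, Y=1, W=1, U=2, X=2) weight 2/567
  (Z=0, Y=1, W=2, U=2, X=1) weight 8/1701
  (Z=0, Y=1, W=2, U=2, X=2) weight 8/1701
  (Z=0, Y=1, W=3, U=2, X=1) weight 2/1701
  (Z=0, Y=1, W=3, U=2, X=2) weight 2/1701
  (Z=1, Y=1, W=0, U=1, X=1) weight 8/567
  (Z=2, Y=1, W=0, U=0, X=1) weight 1/567
  … 62 more
Group by U:
  weight(U=0) = 2/21
  weight(U=1) = 4/21
  weight(U=2) = 4/63
Total weight = 2/21 + 4/21 + 4/63 = 22/63
P(U=0 | obs) = 2/21 / 22/63 = 3/11
P(U=1 | obs) = 4/21 / 22/63 = 6/11
P(U=2 | obs) = 4/63 / 22/63 = 2/11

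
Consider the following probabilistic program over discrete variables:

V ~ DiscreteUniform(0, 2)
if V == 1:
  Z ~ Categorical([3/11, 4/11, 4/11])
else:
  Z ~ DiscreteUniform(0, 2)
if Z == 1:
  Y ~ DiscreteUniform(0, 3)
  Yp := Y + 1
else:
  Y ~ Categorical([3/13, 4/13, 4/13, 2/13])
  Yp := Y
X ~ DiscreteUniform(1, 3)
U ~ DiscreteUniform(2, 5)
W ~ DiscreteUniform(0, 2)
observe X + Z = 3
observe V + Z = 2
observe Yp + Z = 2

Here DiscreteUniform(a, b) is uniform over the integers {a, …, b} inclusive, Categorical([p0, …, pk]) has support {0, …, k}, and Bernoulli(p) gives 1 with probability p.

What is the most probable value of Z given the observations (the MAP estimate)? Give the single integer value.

argmax_v P(Z = v | obs) = 0

Enumerate traces; 36 have nonzero weight after conditioning:
  (V=0, Z=2, Y=0, X=1, U=2, W=0) weight 1/1404
  (V=0, Z=2, Y=0, X=1, U=2, W=1) weight 1/1404
  (V=0, Z=2, Y=0, X=1, U=2, W=2) weight 1/1404
  (V=0, Z=2, Y=0, X=1, U=3, W=0) weight 1/1404
  (V=0, Z=2, Y=0, X=1, U=3, W=1) weight 1/1404
  (V=0, Z=2, Y=0, X=1, U=3, W=2) weight 1/1404
  (V=0, Z=2, Y=0, X=1, U=4, W=0) weight 1/1404
  (V=0, Z=2, Y=0, X=1, U=4, W=1) weight 1/1404
  (V=1, Z=1, Y=0, X=2, U=2, W=0) weight 1/1188
  (V=2, Z=0, Y=2, X=3, U=2, W=0) weight 1/1053
  … 26 more
Group by Z:
  weight(Z=0) = 4/351
  weight(Z=1) = 1/99
  weight(Z=2) = 1/117
Total weight = 4/351 + 1/99 + 1/117 = 116/3861
P(Z=0 | obs) = 4/351 / 116/3861 = 11/29
P(Z=1 | obs) = 1/99 / 116/3861 = 39/116
P(Z=2 | obs) = 1/117 / 116/3861 = 33/116
argmax = 0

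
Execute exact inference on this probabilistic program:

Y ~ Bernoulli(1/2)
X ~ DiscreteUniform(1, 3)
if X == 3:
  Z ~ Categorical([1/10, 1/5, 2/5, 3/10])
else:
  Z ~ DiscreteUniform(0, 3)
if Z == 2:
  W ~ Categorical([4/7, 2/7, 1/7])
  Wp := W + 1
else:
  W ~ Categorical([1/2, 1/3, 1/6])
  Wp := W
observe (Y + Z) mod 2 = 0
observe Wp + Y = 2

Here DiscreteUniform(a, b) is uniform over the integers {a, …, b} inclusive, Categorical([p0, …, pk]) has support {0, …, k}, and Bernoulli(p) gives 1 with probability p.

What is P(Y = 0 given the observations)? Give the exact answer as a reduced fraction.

Enumerate traces; 12 have nonzero weight after conditioning:
  (Y=0, X=1, Z=0, W=2) weight 1/144
  (Y=0, X=1, Z=2, W=1) weight 1/84
  (Y=0, X=2, Z=0, W=2) weight 1/144
  (Y=0, X=2, Z=2, W=1) weight 1/84
  (Y=0, X=3, Z=0, W=2) weight 1/360
  (Y=0, X=3, Z=2, W=1) weight 2/105
  (Y=1, X=1, Z=1, W=1) weight 1/72
  (Y=1, X=1, Z=3, W=1) weight 1/72
  … 4 more
Group by Y:
  weight(Y=0) = 5/84
  weight(Y=1) = 1/12
Total weight = 5/84 + 1/12 = 1/7
P(Y=0 | obs) = 5/84 / 1/7 = 5/12
P(Y=1 | obs) = 1/12 / 1/7 = 7/12

P(Y = 0 | obs) = 5/12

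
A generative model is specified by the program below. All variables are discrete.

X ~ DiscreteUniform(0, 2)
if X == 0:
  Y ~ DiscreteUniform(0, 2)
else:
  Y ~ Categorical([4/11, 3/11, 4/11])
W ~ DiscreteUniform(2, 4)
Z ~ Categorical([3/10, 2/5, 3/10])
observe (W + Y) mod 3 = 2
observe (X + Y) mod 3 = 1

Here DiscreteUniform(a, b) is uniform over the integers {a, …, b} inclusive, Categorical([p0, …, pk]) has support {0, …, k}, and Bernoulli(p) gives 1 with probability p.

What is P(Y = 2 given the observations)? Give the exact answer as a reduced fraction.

P(Y = 2 | obs) = 12/35

Enumerate traces; 9 have nonzero weight after conditioning:
  (X=0, Y=1, W=4, Z=0) weight 1/90
  (X=0, Y=1, W=4, Z=1) weight 2/135
  (X=0, Y=1, W=4, Z=2) weight 1/90
  (X=1, Y=0, W=2, Z=0) weight 2/165
  (X=1, Y=0, W=2, Z=1) weight 8/495
  (X=1, Y=0, W=2, Z=2) weight 2/165
  (X=2, Y=2, W=3, Z=0) weight 2/165
  (X=2, Y=2, W=3, Z=1) weight 8/495
  … 1 more
Group by Y:
  weight(Y=0) = 4/99
  weight(Y=1) = 1/27
  weight(Y=2) = 4/99
Total weight = 4/99 + 1/27 + 4/99 = 35/297
P(Y=0 | obs) = 4/99 / 35/297 = 12/35
P(Y=1 | obs) = 1/27 / 35/297 = 11/35
P(Y=2 | obs) = 4/99 / 35/297 = 12/35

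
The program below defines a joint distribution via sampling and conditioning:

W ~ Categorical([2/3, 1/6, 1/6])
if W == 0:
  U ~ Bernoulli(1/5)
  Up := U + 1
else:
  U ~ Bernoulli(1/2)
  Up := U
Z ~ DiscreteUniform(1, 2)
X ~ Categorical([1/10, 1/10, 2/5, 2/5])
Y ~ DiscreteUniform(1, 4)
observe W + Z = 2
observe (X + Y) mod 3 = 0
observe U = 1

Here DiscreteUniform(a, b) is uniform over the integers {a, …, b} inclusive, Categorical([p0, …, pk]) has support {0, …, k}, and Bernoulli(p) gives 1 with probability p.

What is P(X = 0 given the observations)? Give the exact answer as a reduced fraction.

P(X = 0 | obs) = 1/14

Enumerate traces; 10 have nonzero weight after conditioning:
  (W=0, U=1, Z=2, X=0, Y=3) weight 1/600
  (W=0, U=1, Z=2, X=1, Y=2) weight 1/600
  (W=0, U=1, Z=2, X=2, Y=1) weight 1/150
  (W=0, U=1, Z=2, X=2, Y=4) weight 1/150
  (W=0, U=1, Z=2, X=3, Y=3) weight 1/150
  (W=1, U=1, Z=1, X=0, Y=3) weight 1/960
  (W=1, U=1, Z=1, X=1, Y=2) weight 1/960
  (W=1, U=1, Z=1, X=2, Y=1) weight 1/240
  … 2 more
Group by X:
  weight(X=0) = 13/4800
  weight(X=1) = 13/4800
  weight(X=2) = 13/600
  weight(X=3) = 13/1200
Total weight = 13/4800 + 13/4800 + 13/600 + 13/1200 = 91/2400
P(X=0 | obs) = 13/4800 / 91/2400 = 1/14
P(X=1 | obs) = 13/4800 / 91/2400 = 1/14
P(X=2 | obs) = 13/600 / 91/2400 = 4/7
P(X=3 | obs) = 13/1200 / 91/2400 = 2/7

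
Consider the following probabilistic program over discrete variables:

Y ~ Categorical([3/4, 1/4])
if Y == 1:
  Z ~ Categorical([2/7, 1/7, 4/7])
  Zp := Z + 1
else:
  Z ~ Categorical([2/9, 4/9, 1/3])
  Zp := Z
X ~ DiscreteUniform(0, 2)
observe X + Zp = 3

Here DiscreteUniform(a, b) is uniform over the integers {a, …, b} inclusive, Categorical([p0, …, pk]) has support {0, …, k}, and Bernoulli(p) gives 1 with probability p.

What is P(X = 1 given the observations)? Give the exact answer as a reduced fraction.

P(X = 1 | obs) = 12/35

Enumerate traces; 5 have nonzero weight after conditioning:
  (Y=0, Z=1, X=2) weight 1/9
  (Y=0, Z=2, X=1) weight 1/12
  (Y=1, Z=0, X=2) weight 1/42
  (Y=1, Z=1, X=1) weight 1/84
  (Y=1, Z=2, X=0) weight 1/21
Group by X:
  weight(X=0) = 1/21
  weight(X=1) = 2/21
  weight(X=2) = 17/126
Total weight = 1/21 + 2/21 + 17/126 = 5/18
P(X=0 | obs) = 1/21 / 5/18 = 6/35
P(X=1 | obs) = 2/21 / 5/18 = 12/35
P(X=2 | obs) = 17/126 / 5/18 = 17/35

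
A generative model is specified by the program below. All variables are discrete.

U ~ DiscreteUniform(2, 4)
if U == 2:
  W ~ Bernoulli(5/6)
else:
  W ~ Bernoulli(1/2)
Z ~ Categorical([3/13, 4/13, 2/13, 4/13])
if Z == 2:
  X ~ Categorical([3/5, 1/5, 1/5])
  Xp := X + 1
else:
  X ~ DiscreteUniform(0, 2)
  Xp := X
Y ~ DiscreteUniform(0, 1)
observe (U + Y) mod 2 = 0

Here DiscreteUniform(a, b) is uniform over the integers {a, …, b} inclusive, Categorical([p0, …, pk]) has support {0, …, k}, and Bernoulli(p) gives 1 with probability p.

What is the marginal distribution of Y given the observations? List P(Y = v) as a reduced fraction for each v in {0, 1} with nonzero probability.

P(Y=0) = 2/3, P(Y=1) = 1/3

Enumerate traces; 72 have nonzero weight after conditioning:
  (U=2, W=0, Z=0, X=0, Y=0) weight 1/468
  (U=2, W=0, Z=0, X=1, Y=0) weight 1/468
  (U=2, W=0, Z=0, X=2, Y=0) weight 1/468
  (U=2, W=0, Z=1, X=0, Y=0) weight 1/351
  (U=2, W=0, Z=1, X=1, Y=0) weight 1/351
  (U=2, W=0, Z=1, X=2, Y=0) weight 1/351
  (U=2, W=0, Z=2, X=0, Y=0) weight 1/390
  (U=2, W=0, Z=2, X=1, Y=0) weight 1/1170
  (U=3, W=0, Z=0, X=0, Y=1) weight 1/156
  … 63 more
Group by Y:
  weight(Y=0) = 1/3
  weight(Y=1) = 1/6
Total weight = 1/3 + 1/6 = 1/2
P(Y=0 | obs) = 1/3 / 1/2 = 2/3
P(Y=1 | obs) = 1/6 / 1/2 = 1/3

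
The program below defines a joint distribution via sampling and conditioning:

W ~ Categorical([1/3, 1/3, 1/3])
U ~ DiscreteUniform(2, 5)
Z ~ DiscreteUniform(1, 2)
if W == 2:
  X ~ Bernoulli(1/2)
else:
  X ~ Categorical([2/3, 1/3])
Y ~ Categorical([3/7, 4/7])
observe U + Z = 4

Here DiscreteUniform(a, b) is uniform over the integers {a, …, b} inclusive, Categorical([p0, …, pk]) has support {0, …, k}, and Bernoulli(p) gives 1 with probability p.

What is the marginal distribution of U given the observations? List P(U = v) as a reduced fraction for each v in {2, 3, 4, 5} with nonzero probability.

Enumerate traces; 24 have nonzero weight after conditioning:
  (W=0, U=2, Z=2, X=0, Y=0) weight 1/84
  (W=0, U=2, Z=2, X=0, Y=1) weight 1/63
  (W=0, U=2, Z=2, X=1, Y=0) weight 1/168
  (W=0, U=2, Z=2, X=1, Y=1) weight 1/126
  (W=0, U=3, Z=1, X=0, Y=0) weight 1/84
  (W=0, U=3, Z=1, X=0, Y=1) weight 1/63
  (W=0, U=3, Z=1, X=1, Y=0) weight 1/168
  (W=0, U=3, Z=1, X=1, Y=1) weight 1/126
  … 16 more
Group by U:
  weight(U=2) = 1/8
  weight(U=3) = 1/8
Total weight = 1/8 + 1/8 = 1/4
P(U=2 | obs) = 1/8 / 1/4 = 1/2
P(U=3 | obs) = 1/8 / 1/4 = 1/2

P(U=2) = 1/2, P(U=3) = 1/2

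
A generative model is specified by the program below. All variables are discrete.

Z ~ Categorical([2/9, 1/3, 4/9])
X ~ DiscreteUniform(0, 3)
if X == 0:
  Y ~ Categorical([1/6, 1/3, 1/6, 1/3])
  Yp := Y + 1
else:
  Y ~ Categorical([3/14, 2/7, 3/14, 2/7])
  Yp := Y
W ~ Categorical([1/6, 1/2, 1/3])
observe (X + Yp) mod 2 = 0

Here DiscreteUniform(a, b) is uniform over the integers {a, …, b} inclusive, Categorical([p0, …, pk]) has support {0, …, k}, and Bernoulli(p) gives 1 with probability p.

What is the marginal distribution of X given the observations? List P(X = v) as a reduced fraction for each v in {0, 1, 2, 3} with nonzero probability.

P(X=0) = 14/47, P(X=1) = 12/47, P(X=2) = 9/47, P(X=3) = 12/47

Enumerate traces; 72 have nonzero weight after conditioning:
  (Z=0, X=0, Y=1, W=0) weight 1/324
  (Z=0, X=0, Y=1, W=1) weight 1/108
  (Z=0, X=0, Y=1, W=2) weight 1/162
  (Z=0, X=0, Y=3, W=0) weight 1/324
  (Z=0, X=0, Y=3, W=1) weight 1/108
  (Z=0, X=0, Y=3, W=2) weight 1/162
  (Z=0, X=1, Y=1, W=0) weight 1/378
  (Z=0, X=1, Y=1, W=1) weight 1/126
  (Z=0, X=2, Y=0, W=0) weight 1/504
  (Z=0, X=3, Y=1, W=0) weight 1/378
  … 62 more
Group by X:
  weight(X=0) = 1/6
  weight(X=1) = 1/7
  weight(X=2) = 3/28
  weight(X=3) = 1/7
Total weight = 1/6 + 1/7 + 3/28 + 1/7 = 47/84
P(X=0 | obs) = 1/6 / 47/84 = 14/47
P(X=1 | obs) = 1/7 / 47/84 = 12/47
P(X=2 | obs) = 3/28 / 47/84 = 9/47
P(X=3 | obs) = 1/7 / 47/84 = 12/47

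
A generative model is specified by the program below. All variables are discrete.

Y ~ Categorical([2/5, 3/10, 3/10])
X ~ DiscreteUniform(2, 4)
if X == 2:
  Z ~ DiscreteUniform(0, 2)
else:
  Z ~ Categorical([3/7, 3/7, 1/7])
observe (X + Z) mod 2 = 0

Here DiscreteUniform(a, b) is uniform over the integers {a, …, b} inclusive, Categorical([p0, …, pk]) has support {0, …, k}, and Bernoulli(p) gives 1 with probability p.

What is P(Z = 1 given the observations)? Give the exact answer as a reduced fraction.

P(Z = 1 | obs) = 9/35

Enumerate traces; 15 have nonzero weight after conditioning:
  (Y=0, X=2, Z=0) weight 2/45
  (Y=0, X=2, Z=2) weight 2/45
  (Y=0, X=3, Z=1) weight 2/35
  (Y=0, X=4, Z=0) weight 2/35
  (Y=0, X=4, Z=2) weight 2/105
  (Y=1, X=2, Z=0) weight 1/30
  (Y=1, X=2, Z=2) weight 1/30
  (Y=1, X=3, Z=1) weight 3/70
  … 7 more
Group by Z:
  weight(Z=0) = 16/63
  weight(Z=1) = 1/7
  weight(Z=2) = 10/63
Total weight = 16/63 + 1/7 + 10/63 = 5/9
P(Z=0 | obs) = 16/63 / 5/9 = 16/35
P(Z=1 | obs) = 1/7 / 5/9 = 9/35
P(Z=2 | obs) = 10/63 / 5/9 = 2/7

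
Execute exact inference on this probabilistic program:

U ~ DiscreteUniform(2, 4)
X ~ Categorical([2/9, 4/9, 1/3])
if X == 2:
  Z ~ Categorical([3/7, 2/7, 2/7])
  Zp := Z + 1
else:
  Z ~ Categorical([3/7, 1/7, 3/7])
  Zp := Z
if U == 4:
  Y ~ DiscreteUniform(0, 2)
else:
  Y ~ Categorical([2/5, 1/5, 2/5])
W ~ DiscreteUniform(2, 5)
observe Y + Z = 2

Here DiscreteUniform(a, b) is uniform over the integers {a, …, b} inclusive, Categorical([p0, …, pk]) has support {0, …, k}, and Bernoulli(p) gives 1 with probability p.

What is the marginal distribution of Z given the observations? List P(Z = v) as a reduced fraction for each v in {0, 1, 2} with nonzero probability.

Enumerate traces; 108 have nonzero weight after conditioning:
  (U=2, X=0, Z=0, Y=2, W=2) weight 1/315
  (U=2, X=0, Z=0, Y=2, W=3) weight 1/315
  (U=2, X=0, Z=0, Y=2, W=4) weight 1/315
  (U=2, X=0, Z=0, Y=2, W=5) weight 1/315
  (U=2, X=0, Z=1, Y=1, W=2) weight 1/1890
  (U=2, X=0, Z=1, Y=1, W=3) weight 1/1890
  (U=2, X=0, Z=1, Y=1, W=4) weight 1/1890
  (U=2, X=0, Z=1, Y=1, W=5) weight 1/1890
  (U=2, X=0, Z=2, Y=0, W=2) weight 1/315
  … 99 more
Group by Z:
  weight(Z=0) = 17/105
  weight(Z=1) = 44/945
  weight(Z=2) = 136/945
Total weight = 17/105 + 44/945 + 136/945 = 37/105
P(Z=0 | obs) = 17/105 / 37/105 = 17/37
P(Z=1 | obs) = 44/945 / 37/105 = 44/333
P(Z=2 | obs) = 136/945 / 37/105 = 136/333

P(Z=0) = 17/37, P(Z=1) = 44/333, P(Z=2) = 136/333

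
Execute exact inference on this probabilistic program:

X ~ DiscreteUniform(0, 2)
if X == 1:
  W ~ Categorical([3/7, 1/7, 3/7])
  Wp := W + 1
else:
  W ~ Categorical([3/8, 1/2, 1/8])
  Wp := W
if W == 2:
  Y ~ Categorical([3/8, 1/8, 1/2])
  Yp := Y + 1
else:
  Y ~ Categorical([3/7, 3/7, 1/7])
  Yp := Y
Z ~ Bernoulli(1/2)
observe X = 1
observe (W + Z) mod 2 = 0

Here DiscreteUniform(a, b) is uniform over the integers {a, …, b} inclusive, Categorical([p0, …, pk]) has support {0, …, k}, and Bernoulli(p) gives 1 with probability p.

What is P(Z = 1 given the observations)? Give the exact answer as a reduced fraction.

P(Z = 1 | obs) = 1/7

Enumerate traces; 9 have nonzero weight after conditioning:
  (X=1, W=0, Y=0, Z=0) weight 3/98
  (X=1, W=0, Y=1, Z=0) weight 3/98
  (X=1, W=0, Y=2, Z=0) weight 1/98
  (X=1, W=1, Y=0, Z=1) weight 1/98
  (X=1, W=1, Y=1, Z=1) weight 1/98
  (X=1, W=1, Y=2, Z=1) weight 1/294
  (X=1, W=2, Y=0, Z=0) weight 3/112
  (X=1, W=2, Y=1, Z=0) weight 1/112
  … 1 more
Group by Z:
  weight(Z=0) = 1/7
  weight(Z=1) = 1/42
Total weight = 1/7 + 1/42 = 1/6
P(Z=0 | obs) = 1/7 / 1/6 = 6/7
P(Z=1 | obs) = 1/42 / 1/6 = 1/7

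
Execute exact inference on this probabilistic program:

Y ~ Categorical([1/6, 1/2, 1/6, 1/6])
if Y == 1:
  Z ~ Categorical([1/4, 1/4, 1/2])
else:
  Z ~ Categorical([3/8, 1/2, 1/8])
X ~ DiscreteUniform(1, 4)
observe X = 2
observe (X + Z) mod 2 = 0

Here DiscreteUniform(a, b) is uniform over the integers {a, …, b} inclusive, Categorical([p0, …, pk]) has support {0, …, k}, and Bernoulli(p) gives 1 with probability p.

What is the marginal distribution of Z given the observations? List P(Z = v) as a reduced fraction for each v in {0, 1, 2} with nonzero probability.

P(Z=0) = 1/2, P(Z=2) = 1/2

Enumerate traces; 8 have nonzero weight after conditioning:
  (Y=0, Z=0, X=2) weight 1/64
  (Y=0, Z=2, X=2) weight 1/192
  (Y=1, Z=0, X=2) weight 1/32
  (Y=1, Z=2, X=2) weight 1/16
  (Y=2, Z=0, X=2) weight 1/64
  (Y=2, Z=2, X=2) weight 1/192
  (Y=3, Z=0, X=2) weight 1/64
  (Y=3, Z=2, X=2) weight 1/192
Group by Z:
  weight(Z=0) = 5/64
  weight(Z=2) = 5/64
Total weight = 5/64 + 5/64 = 5/32
P(Z=0 | obs) = 5/64 / 5/32 = 1/2
P(Z=2 | obs) = 5/64 / 5/32 = 1/2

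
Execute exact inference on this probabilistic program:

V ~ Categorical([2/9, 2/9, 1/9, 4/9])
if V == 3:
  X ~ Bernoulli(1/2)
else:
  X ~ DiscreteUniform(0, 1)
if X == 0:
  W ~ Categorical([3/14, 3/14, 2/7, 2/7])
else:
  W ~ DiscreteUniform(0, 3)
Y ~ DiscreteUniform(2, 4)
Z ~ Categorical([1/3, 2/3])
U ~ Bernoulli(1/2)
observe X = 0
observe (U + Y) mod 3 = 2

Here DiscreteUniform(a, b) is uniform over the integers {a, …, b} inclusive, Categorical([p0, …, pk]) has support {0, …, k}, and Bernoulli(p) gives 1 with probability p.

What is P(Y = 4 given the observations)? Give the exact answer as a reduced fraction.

P(Y = 4 | obs) = 1/2

Enumerate traces; 64 have nonzero weight after conditioning:
  (V=0, X=0, W=0, Y=2, Z=0, U=0) weight 1/756
  (V=0, X=0, W=0, Y=2, Z=1, U=0) weight 1/378
  (V=0, X=0, W=0, Y=4, Z=0, U=1) weight 1/756
  (V=0, X=0, W=0, Y=4, Z=1, U=1) weight 1/378
  (V=0, X=0, W=1, Y=2, Z=0, U=0) weight 1/756
  (V=0, X=0, W=1, Y=2, Z=1, U=0) weight 1/378
  (V=0, X=0, W=1, Y=4, Z=0, U=1) weight 1/756
  (V=0, X=0, W=1, Y=4, Z=1, U=1) weight 1/378
  … 56 more
Group by Y:
  weight(Y=2) = 1/12
  weight(Y=4) = 1/12
Total weight = 1/12 + 1/12 = 1/6
P(Y=2 | obs) = 1/12 / 1/6 = 1/2
P(Y=4 | obs) = 1/12 / 1/6 = 1/2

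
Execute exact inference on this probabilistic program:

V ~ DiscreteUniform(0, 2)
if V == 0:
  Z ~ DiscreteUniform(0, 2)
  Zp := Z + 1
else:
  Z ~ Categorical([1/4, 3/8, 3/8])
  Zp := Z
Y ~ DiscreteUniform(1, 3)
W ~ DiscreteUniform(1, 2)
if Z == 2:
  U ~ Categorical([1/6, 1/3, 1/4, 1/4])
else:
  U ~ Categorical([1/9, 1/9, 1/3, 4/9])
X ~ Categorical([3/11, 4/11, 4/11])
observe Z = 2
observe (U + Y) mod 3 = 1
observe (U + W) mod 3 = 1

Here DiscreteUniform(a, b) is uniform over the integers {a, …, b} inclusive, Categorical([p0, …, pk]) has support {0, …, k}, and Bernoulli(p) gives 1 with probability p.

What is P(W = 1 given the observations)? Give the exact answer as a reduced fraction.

P(W = 1 | obs) = 5/8

Enumerate traces; 27 have nonzero weight after conditioning:
  (V=0, Z=2, Y=1, W=1, U=0, X=0) weight 1/1188
  (V=0, Z=2, Y=1, W=1, U=0, X=1) weight 1/891
  (V=0, Z=2, Y=1, W=1, U=0, X=2) weight 1/891
  (V=0, Z=2, Y=1, W=1, U=3, X=0) weight 1/792
  (V=0, Z=2, Y=1, W=1, U=3, X=1) weight 1/594
  (V=0, Z=2, Y=1, W=1, U=3, X=2) weight 1/594
  (V=0, Z=2, Y=2, W=2, U=2, X=0) weight 1/792
  (V=0, Z=2, Y=2, W=2, U=2, X=1) weight 1/594
  … 19 more
Group by W:
  weight(W=1) = 65/2592
  weight(W=2) = 13/864
Total weight = 65/2592 + 13/864 = 13/324
P(W=1 | obs) = 65/2592 / 13/324 = 5/8
P(W=2 | obs) = 13/864 / 13/324 = 3/8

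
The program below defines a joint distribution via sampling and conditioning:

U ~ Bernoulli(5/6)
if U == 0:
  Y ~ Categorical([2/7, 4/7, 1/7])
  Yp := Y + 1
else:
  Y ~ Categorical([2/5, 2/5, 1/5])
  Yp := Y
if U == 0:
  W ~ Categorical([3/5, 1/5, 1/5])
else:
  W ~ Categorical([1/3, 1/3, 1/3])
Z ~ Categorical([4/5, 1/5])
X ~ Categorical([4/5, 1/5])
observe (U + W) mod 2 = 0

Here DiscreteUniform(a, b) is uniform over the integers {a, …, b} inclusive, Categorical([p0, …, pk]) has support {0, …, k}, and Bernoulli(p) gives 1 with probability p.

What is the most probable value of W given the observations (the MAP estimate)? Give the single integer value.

argmax_v P(W = v | obs) = 1

Enumerate traces; 36 have nonzero weight after conditioning:
  (U=0, Y=0, W=0, Z=0, X=0) weight 16/875
  (U=0, Y=0, W=0, Z=0, X=1) weight 4/875
  (U=0, Y=0, W=0, Z=1, X=0) weight 4/875
  (U=0, Y=0, W=0, Z=1, X=1) weight 1/875
  (U=0, Y=0, W=2, Z=0, X=0) weight 16/2625
  (U=0, Y=0, W=2, Z=0, X=1) weight 4/2625
  (U=0, Y=0, W=2, Z=1, X=0) weight 4/2625
  (U=0, Y=0, W=2, Z=1, X=1) weight 1/2625
  (U=1, Y=0, W=1, Z=0, X=0) weight 16/225
  … 27 more
Group by W:
  weight(W=0) = 1/10
  weight(W=1) = 5/18
  weight(W=2) = 1/30
Total weight = 1/10 + 5/18 + 1/30 = 37/90
P(W=0 | obs) = 1/10 / 37/90 = 9/37
P(W=1 | obs) = 5/18 / 37/90 = 25/37
P(W=2 | obs) = 1/30 / 37/90 = 3/37
argmax = 1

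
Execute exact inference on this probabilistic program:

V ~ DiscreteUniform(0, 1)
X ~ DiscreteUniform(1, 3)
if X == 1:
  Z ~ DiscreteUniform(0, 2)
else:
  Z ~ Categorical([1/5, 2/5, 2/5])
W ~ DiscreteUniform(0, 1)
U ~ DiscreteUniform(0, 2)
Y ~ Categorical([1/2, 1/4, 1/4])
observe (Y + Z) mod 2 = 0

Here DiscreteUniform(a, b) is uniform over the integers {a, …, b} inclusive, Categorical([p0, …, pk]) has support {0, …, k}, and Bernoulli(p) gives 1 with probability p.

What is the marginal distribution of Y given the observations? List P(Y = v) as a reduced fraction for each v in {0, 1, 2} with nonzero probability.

Enumerate traces; 180 have nonzero weight after conditioning:
  (V=0, X=1, Z=0, W=0, U=0, Y=0) weight 1/216
  (V=0, X=1, Z=0, W=0, U=0, Y=2) weight 1/432
  (V=0, X=1, Z=0, W=0, U=1, Y=0) weight 1/216
  (V=0, X=1, Z=0, W=0, U=1, Y=2) weight 1/432
  (V=0, X=1, Z=0, W=0, U=2, Y=0) weight 1/216
  (V=0, X=1, Z=0, W=0, U=2, Y=2) weight 1/432
  (V=0, X=1, Z=0, W=1, U=0, Y=0) weight 1/216
  (V=0, X=1, Z=0, W=1, U=0, Y=2) weight 1/432
  (V=0, X=1, Z=1, W=0, U=0, Y=1) weight 1/432
  … 171 more
Group by Y:
  weight(Y=0) = 14/45
  weight(Y=1) = 17/180
  weight(Y=2) = 7/45
Total weight = 14/45 + 17/180 + 7/45 = 101/180
P(Y=0 | obs) = 14/45 / 101/180 = 56/101
P(Y=1 | obs) = 17/180 / 101/180 = 17/101
P(Y=2 | obs) = 7/45 / 101/180 = 28/101

P(Y=0) = 56/101, P(Y=1) = 17/101, P(Y=2) = 28/101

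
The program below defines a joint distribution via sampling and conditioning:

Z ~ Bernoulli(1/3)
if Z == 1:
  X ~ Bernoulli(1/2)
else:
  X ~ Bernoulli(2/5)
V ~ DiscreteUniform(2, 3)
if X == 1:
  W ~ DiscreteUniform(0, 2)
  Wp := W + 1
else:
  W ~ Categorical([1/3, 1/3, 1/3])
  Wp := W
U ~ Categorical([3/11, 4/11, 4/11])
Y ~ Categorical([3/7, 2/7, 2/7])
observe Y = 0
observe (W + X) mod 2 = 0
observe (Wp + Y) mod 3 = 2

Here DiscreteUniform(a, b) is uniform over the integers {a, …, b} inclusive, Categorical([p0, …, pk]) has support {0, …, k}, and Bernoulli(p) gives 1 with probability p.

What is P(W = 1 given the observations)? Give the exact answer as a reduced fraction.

P(W = 1 | obs) = 13/30

Enumerate traces; 24 have nonzero weight after conditioning:
  (Z=0, X=0, V=2, W=2, U=0, Y=0) weight 3/385
  (Z=0, X=0, V=2, W=2, U=1, Y=0) weight 4/385
  (Z=0, X=0, V=2, W=2, U=2, Y=0) weight 4/385
  (Z=0, X=0, V=3, W=2, U=0, Y=0) weight 3/385
  (Z=0, X=0, V=3, W=2, U=1, Y=0) weight 4/385
  (Z=0, X=0, V=3, W=2, U=2, Y=0) weight 4/385
  (Z=0, X=1, V=2, W=1, U=0, Y=0) weight 2/385
  (Z=0, X=1, V=2, W=1, U=1, Y=0) weight 8/1155
  … 16 more
Group by W:
  weight(W=1) = 13/210
  weight(W=2) = 17/210
Total weight = 13/210 + 17/210 = 1/7
P(W=1 | obs) = 13/210 / 1/7 = 13/30
P(W=2 | obs) = 17/210 / 1/7 = 17/30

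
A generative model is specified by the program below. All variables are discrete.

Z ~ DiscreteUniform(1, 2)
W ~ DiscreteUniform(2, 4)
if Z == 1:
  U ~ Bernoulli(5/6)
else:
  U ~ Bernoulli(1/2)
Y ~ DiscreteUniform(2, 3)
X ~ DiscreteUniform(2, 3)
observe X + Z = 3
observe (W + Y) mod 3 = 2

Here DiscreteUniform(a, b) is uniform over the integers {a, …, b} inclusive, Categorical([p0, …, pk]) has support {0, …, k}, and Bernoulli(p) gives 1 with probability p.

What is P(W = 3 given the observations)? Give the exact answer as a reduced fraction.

Enumerate traces; 4 have nonzero weight after conditioning:
  (Z=1, W=2, U=0, Y=3, X=2) weight 1/144
  (Z=1, W=2, U=1, Y=3, X=2) weight 5/144
  (Z=1, W=3, U=0, Y=2, X=2) weight 1/144
  (Z=1, W=3, U=1, Y=2, X=2) weight 5/144
Group by W:
  weight(W=2) = 1/24
  weight(W=3) = 1/24
Total weight = 1/24 + 1/24 = 1/12
P(W=2 | obs) = 1/24 / 1/12 = 1/2
P(W=3 | obs) = 1/24 / 1/12 = 1/2

P(W = 3 | obs) = 1/2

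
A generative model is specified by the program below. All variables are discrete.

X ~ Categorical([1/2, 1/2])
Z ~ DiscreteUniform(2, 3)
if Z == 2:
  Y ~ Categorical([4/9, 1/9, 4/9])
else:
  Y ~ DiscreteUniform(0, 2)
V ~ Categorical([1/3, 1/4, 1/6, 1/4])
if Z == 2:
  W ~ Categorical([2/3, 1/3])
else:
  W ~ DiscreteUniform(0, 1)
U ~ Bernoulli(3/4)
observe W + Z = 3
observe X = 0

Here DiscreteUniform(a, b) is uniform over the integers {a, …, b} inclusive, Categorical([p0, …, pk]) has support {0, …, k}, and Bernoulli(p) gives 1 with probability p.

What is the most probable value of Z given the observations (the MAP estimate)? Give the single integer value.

argmax_v P(Z = v | obs) = 3

Enumerate traces; 48 have nonzero weight after conditioning:
  (X=0, Z=2, Y=0, V=0, W=1, U=0) weight 1/324
  (X=0, Z=2, Y=0, V=0, W=1, U=1) weight 1/108
  (X=0, Z=2, Y=0, V=1, W=1, U=0) weight 1/432
  (X=0, Z=2, Y=0, V=1, W=1, U=1) weight 1/144
  (X=0, Z=2, Y=0, V=2, W=1, U=0) weight 1/648
  (X=0, Z=2, Y=0, V=2, W=1, U=1) weight 1/216
  (X=0, Z=2, Y=0, V=3, W=1, U=0) weight 1/432
  (X=0, Z=2, Y=0, V=3, W=1, U=1) weight 1/144
  (X=0, Z=3, Y=0, V=0, W=0, U=0) weight 1/288
  … 39 more
Group by Z:
  weight(Z=2) = 1/12
  weight(Z=3) = 1/8
Total weight = 1/12 + 1/8 = 5/24
P(Z=2 | obs) = 1/12 / 5/24 = 2/5
P(Z=3 | obs) = 1/8 / 5/24 = 3/5
argmax = 3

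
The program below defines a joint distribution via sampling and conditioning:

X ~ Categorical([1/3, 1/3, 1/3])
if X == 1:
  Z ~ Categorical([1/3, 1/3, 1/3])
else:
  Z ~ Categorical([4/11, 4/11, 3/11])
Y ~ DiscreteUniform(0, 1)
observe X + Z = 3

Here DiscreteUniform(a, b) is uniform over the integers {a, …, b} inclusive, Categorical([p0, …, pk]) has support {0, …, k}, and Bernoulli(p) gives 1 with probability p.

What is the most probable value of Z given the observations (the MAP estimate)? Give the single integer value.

argmax_v P(Z = v | obs) = 1

Enumerate traces; 4 have nonzero weight after conditioning:
  (X=1, Z=2, Y=0) weight 1/18
  (X=1, Z=2, Y=1) weight 1/18
  (X=2, Z=1, Y=0) weight 2/33
  (X=2, Z=1, Y=1) weight 2/33
Group by Z:
  weight(Z=1) = 4/33
  weight(Z=2) = 1/9
Total weight = 4/33 + 1/9 = 23/99
P(Z=1 | obs) = 4/33 / 23/99 = 12/23
P(Z=2 | obs) = 1/9 / 23/99 = 11/23
argmax = 1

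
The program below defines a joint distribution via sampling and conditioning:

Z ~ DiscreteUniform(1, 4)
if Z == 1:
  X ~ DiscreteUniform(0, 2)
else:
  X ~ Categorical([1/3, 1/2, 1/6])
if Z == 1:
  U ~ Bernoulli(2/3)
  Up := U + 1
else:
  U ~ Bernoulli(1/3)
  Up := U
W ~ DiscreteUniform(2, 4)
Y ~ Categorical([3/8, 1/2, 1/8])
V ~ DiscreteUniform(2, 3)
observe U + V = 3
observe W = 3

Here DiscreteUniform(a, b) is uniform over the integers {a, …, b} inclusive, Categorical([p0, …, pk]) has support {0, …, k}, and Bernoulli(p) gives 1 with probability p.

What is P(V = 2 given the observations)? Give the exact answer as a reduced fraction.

Enumerate traces; 72 have nonzero weight after conditioning:
  (Z=1, X=0, U=0, W=3, Y=0, V=3) weight 1/576
  (Z=1, X=0, U=0, W=3, Y=1, V=3) weight 1/432
  (Z=1, X=0, U=0, W=3, Y=2, V=3) weight 1/1728
  (Z=1, X=0, U=1, W=3, Y=0, V=2) weight 1/288
  (Z=1, X=0, U=1, W=3, Y=1, V=2) weight 1/216
  (Z=1, X=0, U=1, W=3, Y=2, V=2) weight 1/864
  (Z=1, X=1, U=0, W=3, Y=0, V=3) weight 1/576
  (Z=1, X=1, U=0, W=3, Y=1, V=3) weight 1/432
  … 64 more
Group by V:
  weight(V=2) = 5/72
  weight(V=3) = 7/72
Total weight = 5/72 + 7/72 = 1/6
P(V=2 | obs) = 5/72 / 1/6 = 5/12
P(V=3 | obs) = 7/72 / 1/6 = 7/12

P(V = 2 | obs) = 5/12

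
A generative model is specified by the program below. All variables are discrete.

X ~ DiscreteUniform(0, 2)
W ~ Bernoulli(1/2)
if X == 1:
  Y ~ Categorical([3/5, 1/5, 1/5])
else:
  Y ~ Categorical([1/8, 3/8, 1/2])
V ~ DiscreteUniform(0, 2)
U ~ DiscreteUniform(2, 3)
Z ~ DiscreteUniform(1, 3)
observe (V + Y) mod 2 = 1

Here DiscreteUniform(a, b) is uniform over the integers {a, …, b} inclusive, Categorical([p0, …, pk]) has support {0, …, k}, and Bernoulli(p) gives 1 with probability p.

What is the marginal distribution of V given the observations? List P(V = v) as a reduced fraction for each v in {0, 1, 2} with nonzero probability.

P(V=0) = 19/79, P(V=1) = 41/79, P(V=2) = 19/79

Enumerate traces; 144 have nonzero weight after conditioning:
  (X=0, W=0, Y=0, V=1, U=2, Z=1) weight 1/864
  (X=0, W=0, Y=0, V=1, U=2, Z=2) weight 1/864
  (X=0, W=0, Y=0, V=1, U=2, Z=3) weight 1/864
  (X=0, W=0, Y=0, V=1, U=3, Z=1) weight 1/864
  (X=0, W=0, Y=0, V=1, U=3, Z=2) weight 1/864
  (X=0, W=0, Y=0, V=1, U=3, Z=3) weight 1/864
  (X=0, W=0, Y=1, V=0, U=2, Z=1) weight 1/288
  (X=0, W=0, Y=1, V=0, U=2, Z=2) weight 1/288
  (X=0, W=0, Y=1, V=2, U=2, Z=1) weight 1/288
  … 135 more
Group by V:
  weight(V=0) = 19/180
  weight(V=1) = 41/180
  weight(V=2) = 19/180
Total weight = 19/180 + 41/180 + 19/180 = 79/180
P(V=0 | obs) = 19/180 / 79/180 = 19/79
P(V=1 | obs) = 41/180 / 79/180 = 41/79
P(V=2 | obs) = 19/180 / 79/180 = 19/79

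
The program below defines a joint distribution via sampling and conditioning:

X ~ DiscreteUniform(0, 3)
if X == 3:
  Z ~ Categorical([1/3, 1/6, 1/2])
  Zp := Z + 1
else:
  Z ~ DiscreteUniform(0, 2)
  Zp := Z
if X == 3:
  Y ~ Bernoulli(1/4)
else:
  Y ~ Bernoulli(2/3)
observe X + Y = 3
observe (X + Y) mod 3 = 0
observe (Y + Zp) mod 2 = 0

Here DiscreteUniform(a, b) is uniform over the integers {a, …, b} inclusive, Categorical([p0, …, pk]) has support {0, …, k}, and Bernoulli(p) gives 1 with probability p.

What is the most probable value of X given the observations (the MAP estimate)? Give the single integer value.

Enumerate traces; 2 have nonzero weight after conditioning:
  (X=2, Z=1, Y=1) weight 1/18
  (X=3, Z=1, Y=0) weight 1/32
Group by X:
  weight(X=2) = 1/18
  weight(X=3) = 1/32
Total weight = 1/18 + 1/32 = 25/288
P(X=2 | obs) = 1/18 / 25/288 = 16/25
P(X=3 | obs) = 1/32 / 25/288 = 9/25
argmax = 2

argmax_v P(X = v | obs) = 2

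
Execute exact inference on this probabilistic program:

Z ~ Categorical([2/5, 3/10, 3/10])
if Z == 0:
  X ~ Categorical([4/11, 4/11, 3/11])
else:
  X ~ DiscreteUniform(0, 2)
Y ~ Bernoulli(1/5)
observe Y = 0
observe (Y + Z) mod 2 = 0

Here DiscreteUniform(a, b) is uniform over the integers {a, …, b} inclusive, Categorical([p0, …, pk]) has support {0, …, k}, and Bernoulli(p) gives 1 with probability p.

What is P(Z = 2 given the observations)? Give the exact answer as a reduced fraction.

Enumerate traces; 6 have nonzero weight after conditioning:
  (Z=0, X=0, Y=0) weight 32/275
  (Z=0, X=1, Y=0) weight 32/275
  (Z=0, X=2, Y=0) weight 24/275
  (Z=2, X=0, Y=0) weight 2/25
  (Z=2, X=1, Y=0) weight 2/25
  (Z=2, X=2, Y=0) weight 2/25
Group by Z:
  weight(Z=0) = 8/25
  weight(Z=2) = 6/25
Total weight = 8/25 + 6/25 = 14/25
P(Z=0 | obs) = 8/25 / 14/25 = 4/7
P(Z=2 | obs) = 6/25 / 14/25 = 3/7

P(Z = 2 | obs) = 3/7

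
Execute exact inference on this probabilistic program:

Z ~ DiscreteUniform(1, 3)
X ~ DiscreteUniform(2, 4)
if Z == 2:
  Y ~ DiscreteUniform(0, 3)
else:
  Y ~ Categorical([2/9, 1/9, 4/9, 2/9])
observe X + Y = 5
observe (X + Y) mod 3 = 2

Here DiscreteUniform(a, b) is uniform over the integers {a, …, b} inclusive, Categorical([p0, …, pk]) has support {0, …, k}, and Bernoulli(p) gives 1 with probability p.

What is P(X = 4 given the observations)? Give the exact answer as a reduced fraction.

P(X = 4 | obs) = 17/83

Enumerate traces; 9 have nonzero weight after conditioning:
  (Z=1, X=2, Y=3) weight 2/81
  (Z=1, X=3, Y=2) weight 4/81
  (Z=1, X=4, Y=1) weight 1/81
  (Z=2, X=2, Y=3) weight 1/36
  (Z=2, X=3, Y=2) weight 1/36
  (Z=2, X=4, Y=1) weight 1/36
  (Z=3, X=2, Y=3) weight 2/81
  (Z=3, X=3, Y=2) weight 4/81
  … 1 more
Group by X:
  weight(X=2) = 25/324
  weight(X=3) = 41/324
  weight(X=4) = 17/324
Total weight = 25/324 + 41/324 + 17/324 = 83/324
P(X=2 | obs) = 25/324 / 83/324 = 25/83
P(X=3 | obs) = 41/324 / 83/324 = 41/83
P(X=4 | obs) = 17/324 / 83/324 = 17/83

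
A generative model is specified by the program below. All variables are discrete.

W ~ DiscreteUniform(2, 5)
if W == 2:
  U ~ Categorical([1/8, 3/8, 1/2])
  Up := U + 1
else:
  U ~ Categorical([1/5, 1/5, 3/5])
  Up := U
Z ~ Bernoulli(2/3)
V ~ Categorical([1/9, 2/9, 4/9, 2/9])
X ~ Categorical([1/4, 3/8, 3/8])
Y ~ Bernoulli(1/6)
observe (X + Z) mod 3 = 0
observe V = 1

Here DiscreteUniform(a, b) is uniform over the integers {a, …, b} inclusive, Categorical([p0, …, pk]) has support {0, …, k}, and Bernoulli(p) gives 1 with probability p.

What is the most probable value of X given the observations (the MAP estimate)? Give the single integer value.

argmax_v P(X = v | obs) = 2

Enumerate traces; 48 have nonzero weight after conditioning:
  (W=2, U=0, Z=0, V=1, X=0, Y=0) weight 5/10368
  (W=2, U=0, Z=0, V=1, X=0, Y=1) weight 1/10368
  (W=2, U=0, Z=1, V=1, X=2, Y=0) weight 5/3456
  (W=2, U=0, Z=1, V=1, X=2, Y=1) weight 1/3456
  (W=2, U=1, Z=0, V=1, X=0, Y=0) weight 5/3456
  (W=2, U=1, Z=0, V=1, X=0, Y=1) weight 1/3456
  (W=2, U=1, Z=1, V=1, X=2, Y=0) weight 5/1152
  (W=2, U=1, Z=1, V=1, X=2, Y=1) weight 1/1152
  … 40 more
Group by X:
  weight(X=0) = 1/54
  weight(X=2) = 1/18
Total weight = 1/54 + 1/18 = 2/27
P(X=0 | obs) = 1/54 / 2/27 = 1/4
P(X=2 | obs) = 1/18 / 2/27 = 3/4
argmax = 2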